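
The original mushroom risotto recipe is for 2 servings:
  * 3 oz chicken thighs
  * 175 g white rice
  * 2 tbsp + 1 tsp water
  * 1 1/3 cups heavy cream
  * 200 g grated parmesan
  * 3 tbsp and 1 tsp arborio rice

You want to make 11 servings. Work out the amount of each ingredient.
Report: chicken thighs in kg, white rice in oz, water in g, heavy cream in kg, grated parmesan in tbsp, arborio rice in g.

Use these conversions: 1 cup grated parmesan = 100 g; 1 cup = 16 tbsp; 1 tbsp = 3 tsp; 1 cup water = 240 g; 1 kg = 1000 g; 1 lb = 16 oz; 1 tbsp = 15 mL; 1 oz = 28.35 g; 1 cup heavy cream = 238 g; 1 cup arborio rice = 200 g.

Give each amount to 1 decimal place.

chicken thighs: 0.5 kg; white rice: 34.0 oz; water: 192.5 g; heavy cream: 1.7 kg; grated parmesan: 176.0 tbsp; arborio rice: 229.2 g

Scaling factor: 11/2 = 5.5.
chicken thighs: 3 oz × 11/2 × 28.35 g/oz ÷ 1000 g/kg ≈ 0.5 kg
white rice: 175 g × 11/2 ÷ 28.35 g/oz ≈ 34.0 oz
water: (2 tbsp + 1 tsp = 7/3 tbsp) × 11/2 ÷ 16 tbsp/cup × 240 g/cup = 192.5 g
heavy cream: 4/3 cup × 11/2 × 238 g/cup ÷ 1000 g/kg ≈ 1.7 kg
grated parmesan: 200 g × 11/2 ÷ 100 g/cup × 16 tbsp/cup = 176.0 tbsp
arborio rice: (3 tbsp + 1 tsp = 10/3 tbsp) × 11/2 ÷ 16 tbsp/cup × 200 g/cup ≈ 229.2 g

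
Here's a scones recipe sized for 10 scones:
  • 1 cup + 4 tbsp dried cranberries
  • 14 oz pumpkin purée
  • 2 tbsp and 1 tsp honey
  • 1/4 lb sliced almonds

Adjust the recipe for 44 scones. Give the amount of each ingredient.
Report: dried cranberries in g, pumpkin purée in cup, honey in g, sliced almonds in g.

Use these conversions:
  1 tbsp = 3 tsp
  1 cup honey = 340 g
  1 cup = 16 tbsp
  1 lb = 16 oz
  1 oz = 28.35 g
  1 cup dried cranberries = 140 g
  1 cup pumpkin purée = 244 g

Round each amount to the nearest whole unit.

Scaling factor: 44/10 = 22/5 = 4.4.
dried cranberries: (1 cup + 4 tbsp = 1.25 cup) × 22/5 × 140 g/cup = 770 g
pumpkin purée: 14 oz × 22/5 × 28.35 g/oz ÷ 244 g/cup ≈ 7 cup
honey: (2 tbsp + 1 tsp = 7/3 tbsp) × 22/5 ÷ 16 tbsp/cup × 340 g/cup ≈ 218 g
sliced almonds: 0.25 lb × 22/5 × 16 oz/lb × 28.35 g/oz ≈ 499 g

dried cranberries: 770 g; pumpkin purée: 7 cup; honey: 218 g; sliced almonds: 499 g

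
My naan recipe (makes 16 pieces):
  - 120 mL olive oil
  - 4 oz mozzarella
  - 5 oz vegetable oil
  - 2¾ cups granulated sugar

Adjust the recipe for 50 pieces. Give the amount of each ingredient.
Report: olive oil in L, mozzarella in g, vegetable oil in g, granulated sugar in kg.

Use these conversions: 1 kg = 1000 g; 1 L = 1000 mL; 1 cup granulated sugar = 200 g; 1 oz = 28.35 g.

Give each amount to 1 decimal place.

Scaling factor: 50/16 = 25/8 = 3.125.
olive oil: 120 mL × 25/8 ÷ 1000 mL/L ≈ 0.4 L
mozzarella: 4 oz × 25/8 × 28.35 g/oz ≈ 354.4 g
vegetable oil: 5 oz × 25/8 × 28.35 g/oz ≈ 443.0 g
granulated sugar: 2.75 cup × 25/8 × 200 g/cup ÷ 1000 g/kg ≈ 1.7 kg

olive oil: 0.4 L; mozzarella: 354.4 g; vegetable oil: 443.0 g; granulated sugar: 1.7 kg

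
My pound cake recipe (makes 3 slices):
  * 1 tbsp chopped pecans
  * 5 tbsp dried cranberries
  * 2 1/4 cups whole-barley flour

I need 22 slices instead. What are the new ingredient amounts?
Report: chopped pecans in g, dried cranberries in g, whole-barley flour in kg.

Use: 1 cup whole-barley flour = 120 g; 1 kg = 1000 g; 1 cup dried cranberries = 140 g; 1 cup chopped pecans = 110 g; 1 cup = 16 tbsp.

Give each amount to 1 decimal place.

chopped pecans: 50.4 g; dried cranberries: 320.8 g; whole-barley flour: 2.0 kg

Scaling factor: 22/3.
chopped pecans: 1 tbsp × 22/3 ÷ 16 tbsp/cup × 110 g/cup ≈ 50.4 g
dried cranberries: 5 tbsp × 22/3 ÷ 16 tbsp/cup × 140 g/cup ≈ 320.8 g
whole-barley flour: 2.25 cup × 22/3 × 120 g/cup ÷ 1000 g/kg ≈ 2.0 kg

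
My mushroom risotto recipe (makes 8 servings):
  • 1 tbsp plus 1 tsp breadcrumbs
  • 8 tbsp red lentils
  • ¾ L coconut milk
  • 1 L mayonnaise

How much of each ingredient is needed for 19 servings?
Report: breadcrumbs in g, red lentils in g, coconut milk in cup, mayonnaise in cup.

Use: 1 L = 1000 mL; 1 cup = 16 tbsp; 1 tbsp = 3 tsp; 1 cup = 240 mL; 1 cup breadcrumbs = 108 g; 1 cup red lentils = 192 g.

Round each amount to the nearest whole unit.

Scaling factor: 19/8 = 2.375.
breadcrumbs: (1 tbsp + 1 tsp = 4/3 tbsp) × 19/8 ÷ 16 tbsp/cup × 108 g/cup ≈ 21 g
red lentils: 8 tbsp × 19/8 ÷ 16 tbsp/cup × 192 g/cup = 228 g
coconut milk: 0.75 L × 19/8 × 1000 mL/L ÷ 240 mL/cup ≈ 7 cup
mayonnaise: 1 L × 19/8 × 1000 mL/L ÷ 240 mL/cup ≈ 10 cup

breadcrumbs: 21 g; red lentils: 228 g; coconut milk: 7 cup; mayonnaise: 10 cup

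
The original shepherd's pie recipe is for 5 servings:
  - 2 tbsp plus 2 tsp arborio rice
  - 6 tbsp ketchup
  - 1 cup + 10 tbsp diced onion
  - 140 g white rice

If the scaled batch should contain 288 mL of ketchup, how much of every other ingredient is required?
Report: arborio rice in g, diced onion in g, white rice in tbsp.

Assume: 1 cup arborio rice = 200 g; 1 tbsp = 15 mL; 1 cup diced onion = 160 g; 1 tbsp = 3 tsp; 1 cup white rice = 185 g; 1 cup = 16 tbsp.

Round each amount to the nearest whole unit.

arborio rice: 107 g; diced onion: 832 g; white rice: 39 tbsp

The original recipe has 90 mL of ketchup, so the scaling factor is 288 ÷ 90 = 16/5 = 3.2.
arborio rice: (2 tbsp + 2 tsp = 8/3 tbsp) × 16/5 ÷ 16 tbsp/cup × 200 g/cup ≈ 107 g
diced onion: (1 cup + 10 tbsp = 1.625 cup) × 16/5 × 160 g/cup = 832 g
white rice: 140 g × 16/5 ÷ 185 g/cup × 16 tbsp/cup ≈ 39 tbsp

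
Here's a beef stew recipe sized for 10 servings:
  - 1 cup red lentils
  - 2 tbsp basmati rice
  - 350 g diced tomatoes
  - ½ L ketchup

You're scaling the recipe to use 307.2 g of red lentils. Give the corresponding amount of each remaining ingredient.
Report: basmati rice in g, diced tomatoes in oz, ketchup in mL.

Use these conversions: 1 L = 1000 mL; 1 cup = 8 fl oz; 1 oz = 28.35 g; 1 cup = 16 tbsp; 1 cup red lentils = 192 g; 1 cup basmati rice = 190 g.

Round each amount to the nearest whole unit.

The original recipe has 192 g of red lentils, so the scaling factor is 307.2 ÷ 192 = 8/5 = 1.6.
basmati rice: 2 tbsp × 8/5 ÷ 16 tbsp/cup × 190 g/cup = 38 g
diced tomatoes: 350 g × 8/5 ÷ 28.35 g/oz ≈ 20 oz
ketchup: 0.5 L × 8/5 × 1000 mL/L = 800 mL

basmati rice: 38 g; diced tomatoes: 20 oz; ketchup: 800 mL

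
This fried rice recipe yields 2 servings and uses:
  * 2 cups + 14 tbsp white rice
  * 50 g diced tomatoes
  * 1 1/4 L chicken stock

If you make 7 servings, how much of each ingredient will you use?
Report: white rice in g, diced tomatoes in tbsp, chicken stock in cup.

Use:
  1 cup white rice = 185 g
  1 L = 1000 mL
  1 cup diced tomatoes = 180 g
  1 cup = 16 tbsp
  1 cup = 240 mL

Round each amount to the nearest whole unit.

Scaling factor: 7/2 = 3.5.
white rice: (2 cup + 14 tbsp = 2.875 cup) × 7/2 × 185 g/cup ≈ 1862 g
diced tomatoes: 50 g × 7/2 ÷ 180 g/cup × 16 tbsp/cup ≈ 16 tbsp
chicken stock: 1.25 L × 7/2 × 1000 mL/L ÷ 240 mL/cup ≈ 18 cup

white rice: 1862 g; diced tomatoes: 16 tbsp; chicken stock: 18 cup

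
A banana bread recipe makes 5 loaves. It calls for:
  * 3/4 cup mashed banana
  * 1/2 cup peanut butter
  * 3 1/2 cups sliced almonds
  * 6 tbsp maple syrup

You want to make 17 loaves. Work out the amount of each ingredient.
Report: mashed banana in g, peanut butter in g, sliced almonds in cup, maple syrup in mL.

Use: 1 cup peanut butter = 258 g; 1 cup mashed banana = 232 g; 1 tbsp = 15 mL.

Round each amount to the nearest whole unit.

mashed banana: 592 g; peanut butter: 439 g; sliced almonds: 12 cup; maple syrup: 306 mL

Scaling factor: 17/5 = 3.4.
mashed banana: 0.75 cup × 17/5 × 232 g/cup ≈ 592 g
peanut butter: 0.5 cup × 17/5 × 258 g/cup ≈ 439 g
sliced almonds: 3.5 cup × 17/5 ≈ 12 cup
maple syrup: 6 tbsp × 17/5 × 15 mL/tbsp = 306 mL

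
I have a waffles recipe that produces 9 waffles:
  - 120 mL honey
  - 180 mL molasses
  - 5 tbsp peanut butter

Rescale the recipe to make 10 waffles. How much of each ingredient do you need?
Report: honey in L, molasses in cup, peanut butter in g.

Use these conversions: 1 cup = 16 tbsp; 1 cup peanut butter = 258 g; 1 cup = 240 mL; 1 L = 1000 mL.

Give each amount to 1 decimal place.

honey: 0.1 L; molasses: 0.8 cup; peanut butter: 89.6 g

Scaling factor: 10/9.
honey: 120 mL × 10/9 ÷ 1000 mL/L ≈ 0.1 L
molasses: 180 mL × 10/9 ÷ 240 mL/cup ≈ 0.8 cup
peanut butter: 5 tbsp × 10/9 ÷ 16 tbsp/cup × 258 g/cup ≈ 89.6 g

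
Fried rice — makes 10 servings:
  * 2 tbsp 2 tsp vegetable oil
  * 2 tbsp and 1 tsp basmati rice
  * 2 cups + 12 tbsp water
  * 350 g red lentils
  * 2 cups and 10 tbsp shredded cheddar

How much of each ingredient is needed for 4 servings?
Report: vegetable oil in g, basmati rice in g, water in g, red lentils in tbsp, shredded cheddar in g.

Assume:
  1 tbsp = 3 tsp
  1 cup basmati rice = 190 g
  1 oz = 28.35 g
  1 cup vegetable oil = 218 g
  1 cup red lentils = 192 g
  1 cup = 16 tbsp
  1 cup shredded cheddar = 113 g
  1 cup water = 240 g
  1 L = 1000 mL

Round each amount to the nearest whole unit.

vegetable oil: 15 g; basmati rice: 11 g; water: 264 g; red lentils: 12 tbsp; shredded cheddar: 119 g

Scaling factor: 4/10 = 2/5 = 0.4.
vegetable oil: (2 tbsp + 2 tsp = 8/3 tbsp) × 2/5 ÷ 16 tbsp/cup × 218 g/cup ≈ 15 g
basmati rice: (2 tbsp + 1 tsp = 7/3 tbsp) × 2/5 ÷ 16 tbsp/cup × 190 g/cup ≈ 11 g
water: (2 cup + 12 tbsp = 2.75 cup) × 2/5 × 240 g/cup = 264 g
red lentils: 350 g × 2/5 ÷ 192 g/cup × 16 tbsp/cup ≈ 12 tbsp
shredded cheddar: (2 cup + 10 tbsp = 2.625 cup) × 2/5 × 113 g/cup ≈ 119 g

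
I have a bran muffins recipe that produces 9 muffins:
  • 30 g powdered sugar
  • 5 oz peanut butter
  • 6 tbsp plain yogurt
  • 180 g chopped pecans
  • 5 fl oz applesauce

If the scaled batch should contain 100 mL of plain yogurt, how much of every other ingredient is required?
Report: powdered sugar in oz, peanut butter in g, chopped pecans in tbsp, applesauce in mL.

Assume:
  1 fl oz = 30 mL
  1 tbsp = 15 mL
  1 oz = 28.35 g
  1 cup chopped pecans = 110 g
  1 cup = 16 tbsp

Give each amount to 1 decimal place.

powdered sugar: 1.2 oz; peanut butter: 157.5 g; chopped pecans: 29.1 tbsp; applesauce: 166.7 mL

The original recipe has 90 mL of plain yogurt, so the scaling factor is 100 ÷ 90 = 10/9.
powdered sugar: 30 g × 10/9 ÷ 28.35 g/oz ≈ 1.2 oz
peanut butter: 5 oz × 10/9 × 28.35 g/oz = 157.5 g
chopped pecans: 180 g × 10/9 ÷ 110 g/cup × 16 tbsp/cup ≈ 29.1 tbsp
applesauce: 5 fl oz × 10/9 × 30 mL/fl oz ≈ 166.7 mL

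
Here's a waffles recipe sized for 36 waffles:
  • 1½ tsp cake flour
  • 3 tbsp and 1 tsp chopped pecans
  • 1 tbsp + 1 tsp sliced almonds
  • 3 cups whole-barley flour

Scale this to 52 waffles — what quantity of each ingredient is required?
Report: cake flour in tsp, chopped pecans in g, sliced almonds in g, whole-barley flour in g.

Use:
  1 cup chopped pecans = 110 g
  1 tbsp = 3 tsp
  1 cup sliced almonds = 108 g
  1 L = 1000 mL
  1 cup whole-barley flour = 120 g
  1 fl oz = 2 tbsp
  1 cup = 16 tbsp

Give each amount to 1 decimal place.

Scaling factor: 52/36 = 13/9.
cake flour: 1.5 tsp × 13/9 ≈ 2.2 tsp
chopped pecans: (3 tbsp + 1 tsp = 10/3 tbsp) × 13/9 ÷ 16 tbsp/cup × 110 g/cup ≈ 33.1 g
sliced almonds: (1 tbsp + 1 tsp = 4/3 tbsp) × 13/9 ÷ 16 tbsp/cup × 108 g/cup = 13.0 g
whole-barley flour: 3 cup × 13/9 × 120 g/cup = 520.0 g

cake flour: 2.2 tsp; chopped pecans: 33.1 g; sliced almonds: 13.0 g; whole-barley flour: 520.0 g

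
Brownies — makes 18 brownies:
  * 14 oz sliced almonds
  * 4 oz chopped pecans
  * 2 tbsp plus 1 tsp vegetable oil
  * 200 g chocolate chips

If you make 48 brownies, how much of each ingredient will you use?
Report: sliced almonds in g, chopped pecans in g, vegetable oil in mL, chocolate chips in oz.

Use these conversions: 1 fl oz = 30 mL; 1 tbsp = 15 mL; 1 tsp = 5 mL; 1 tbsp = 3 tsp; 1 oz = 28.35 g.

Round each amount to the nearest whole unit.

sliced almonds: 1058 g; chopped pecans: 302 g; vegetable oil: 93 mL; chocolate chips: 19 oz

Scaling factor: 48/18 = 8/3.
sliced almonds: 14 oz × 8/3 × 28.35 g/oz ≈ 1058 g
chopped pecans: 4 oz × 8/3 × 28.35 g/oz ≈ 302 g
vegetable oil: (2 tbsp + 1 tsp = 7/3 tbsp) × 8/3 × 15 mL/tbsp ≈ 93 mL
chocolate chips: 200 g × 8/3 ÷ 28.35 g/oz ≈ 19 oz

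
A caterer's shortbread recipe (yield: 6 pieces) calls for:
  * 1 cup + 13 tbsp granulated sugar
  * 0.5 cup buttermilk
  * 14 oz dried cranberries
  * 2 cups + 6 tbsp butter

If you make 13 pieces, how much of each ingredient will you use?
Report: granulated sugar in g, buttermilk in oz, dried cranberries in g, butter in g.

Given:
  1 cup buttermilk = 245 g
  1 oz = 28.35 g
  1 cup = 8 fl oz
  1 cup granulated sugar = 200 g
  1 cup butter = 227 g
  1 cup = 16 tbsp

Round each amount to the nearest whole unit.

Scaling factor: 13/6.
granulated sugar: (1 cup + 13 tbsp = 1.8125 cup) × 13/6 × 200 g/cup ≈ 785 g
buttermilk: 0.5 cup × 13/6 × 245 g/cup ÷ 28.35 g/oz ≈ 9 oz
dried cranberries: 14 oz × 13/6 × 28.35 g/oz ≈ 860 g
butter: (2 cup + 6 tbsp = 2.375 cup) × 13/6 × 227 g/cup ≈ 1168 g

granulated sugar: 785 g; buttermilk: 9 oz; dried cranberries: 860 g; butter: 1168 g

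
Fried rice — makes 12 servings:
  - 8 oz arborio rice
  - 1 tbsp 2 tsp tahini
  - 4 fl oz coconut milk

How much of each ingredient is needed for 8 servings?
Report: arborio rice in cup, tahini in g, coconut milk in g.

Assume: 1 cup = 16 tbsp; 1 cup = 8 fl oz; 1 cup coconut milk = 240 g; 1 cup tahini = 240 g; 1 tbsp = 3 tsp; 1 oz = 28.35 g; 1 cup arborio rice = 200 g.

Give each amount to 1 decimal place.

arborio rice: 0.8 cup; tahini: 16.7 g; coconut milk: 80.0 g

Scaling factor: 8/12 = 2/3.
arborio rice: 8 oz × 2/3 × 28.35 g/oz ÷ 200 g/cup ≈ 0.8 cup
tahini: (1 tbsp + 2 tsp = 5/3 tbsp) × 2/3 ÷ 16 tbsp/cup × 240 g/cup ≈ 16.7 g
coconut milk: 4 fl oz × 2/3 ÷ 8 fl oz/cup × 240 g/cup = 80.0 g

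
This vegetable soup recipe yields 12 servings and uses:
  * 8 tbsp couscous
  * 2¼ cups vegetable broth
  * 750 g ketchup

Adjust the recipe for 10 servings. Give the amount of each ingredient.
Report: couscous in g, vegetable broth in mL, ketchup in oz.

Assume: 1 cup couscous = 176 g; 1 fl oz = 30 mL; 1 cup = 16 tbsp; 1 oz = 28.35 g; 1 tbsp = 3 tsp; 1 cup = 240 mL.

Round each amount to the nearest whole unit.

Scaling factor: 10/12 = 5/6.
couscous: 8 tbsp × 5/6 ÷ 16 tbsp/cup × 176 g/cup ≈ 73 g
vegetable broth: 2.25 cup × 5/6 × 240 mL/cup = 450 mL
ketchup: 750 g × 5/6 ÷ 28.35 g/oz ≈ 22 oz

couscous: 73 g; vegetable broth: 450 mL; ketchup: 22 oz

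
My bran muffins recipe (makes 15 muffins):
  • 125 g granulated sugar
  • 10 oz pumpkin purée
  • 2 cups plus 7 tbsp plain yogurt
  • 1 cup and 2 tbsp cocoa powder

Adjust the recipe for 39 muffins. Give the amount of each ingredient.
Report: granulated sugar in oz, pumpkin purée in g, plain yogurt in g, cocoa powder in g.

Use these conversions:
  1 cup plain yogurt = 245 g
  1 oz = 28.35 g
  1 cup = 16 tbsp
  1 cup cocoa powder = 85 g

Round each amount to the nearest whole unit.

Scaling factor: 39/15 = 13/5 = 2.6.
granulated sugar: 125 g × 13/5 ÷ 28.35 g/oz ≈ 11 oz
pumpkin purée: 10 oz × 13/5 × 28.35 g/oz ≈ 737 g
plain yogurt: (2 cup + 7 tbsp = 2.4375 cup) × 13/5 × 245 g/cup ≈ 1553 g
cocoa powder: (1 cup + 2 tbsp = 1.125 cup) × 13/5 × 85 g/cup ≈ 249 g

granulated sugar: 11 oz; pumpkin purée: 737 g; plain yogurt: 1553 g; cocoa powder: 249 g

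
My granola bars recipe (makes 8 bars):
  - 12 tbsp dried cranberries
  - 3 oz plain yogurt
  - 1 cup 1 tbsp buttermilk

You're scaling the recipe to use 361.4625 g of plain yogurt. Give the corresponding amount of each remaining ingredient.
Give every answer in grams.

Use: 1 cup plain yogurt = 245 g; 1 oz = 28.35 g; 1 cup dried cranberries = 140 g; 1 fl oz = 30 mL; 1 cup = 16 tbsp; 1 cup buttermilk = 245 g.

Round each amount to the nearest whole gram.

The original recipe has 85.05 g of plain yogurt, so the scaling factor is 361.4625 ÷ 85.05 = 17/4 = 4.25.
dried cranberries: 12 tbsp × 17/4 ÷ 16 tbsp/cup × 140 g/cup ≈ 446 g
buttermilk: (1 cup + 1 tbsp = 1.0625 cup) × 17/4 × 245 g/cup ≈ 1106 g

dried cranberries: 446 g; buttermilk: 1106 g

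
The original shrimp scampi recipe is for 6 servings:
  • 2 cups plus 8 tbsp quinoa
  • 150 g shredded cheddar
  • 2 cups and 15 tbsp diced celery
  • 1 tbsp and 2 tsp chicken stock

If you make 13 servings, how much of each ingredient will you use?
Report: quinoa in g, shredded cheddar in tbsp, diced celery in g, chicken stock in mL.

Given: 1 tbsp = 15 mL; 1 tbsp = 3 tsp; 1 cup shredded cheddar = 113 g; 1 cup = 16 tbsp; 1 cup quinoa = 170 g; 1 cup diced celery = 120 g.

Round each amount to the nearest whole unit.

Scaling factor: 13/6.
quinoa: (2 cup + 8 tbsp = 2.5 cup) × 13/6 × 170 g/cup ≈ 921 g
shredded cheddar: 150 g × 13/6 ÷ 113 g/cup × 16 tbsp/cup ≈ 46 tbsp
diced celery: (2 cup + 15 tbsp = 2.9375 cup) × 13/6 × 120 g/cup ≈ 764 g
chicken stock: (1 tbsp + 2 tsp = 5/3 tbsp) × 13/6 × 15 mL/tbsp ≈ 54 mL

quinoa: 921 g; shredded cheddar: 46 tbsp; diced celery: 764 g; chicken stock: 54 mL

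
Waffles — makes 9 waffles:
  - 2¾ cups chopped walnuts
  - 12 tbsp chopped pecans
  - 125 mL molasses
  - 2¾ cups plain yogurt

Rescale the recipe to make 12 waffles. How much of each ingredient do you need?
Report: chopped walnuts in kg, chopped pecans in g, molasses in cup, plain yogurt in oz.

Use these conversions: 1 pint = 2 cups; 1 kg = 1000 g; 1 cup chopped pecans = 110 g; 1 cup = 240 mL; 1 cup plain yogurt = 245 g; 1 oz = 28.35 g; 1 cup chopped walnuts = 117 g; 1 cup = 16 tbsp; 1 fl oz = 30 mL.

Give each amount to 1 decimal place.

Scaling factor: 12/9 = 4/3.
chopped walnuts: 2.75 cup × 4/3 × 117 g/cup ÷ 1000 g/kg ≈ 0.4 kg
chopped pecans: 12 tbsp × 4/3 ÷ 16 tbsp/cup × 110 g/cup = 110.0 g
molasses: 125 mL × 4/3 ÷ 240 mL/cup ≈ 0.7 cup
plain yogurt: 2.75 cup × 4/3 × 245 g/cup ÷ 28.35 g/oz ≈ 31.7 oz

chopped walnuts: 0.4 kg; chopped pecans: 110.0 g; molasses: 0.7 cup; plain yogurt: 31.7 oz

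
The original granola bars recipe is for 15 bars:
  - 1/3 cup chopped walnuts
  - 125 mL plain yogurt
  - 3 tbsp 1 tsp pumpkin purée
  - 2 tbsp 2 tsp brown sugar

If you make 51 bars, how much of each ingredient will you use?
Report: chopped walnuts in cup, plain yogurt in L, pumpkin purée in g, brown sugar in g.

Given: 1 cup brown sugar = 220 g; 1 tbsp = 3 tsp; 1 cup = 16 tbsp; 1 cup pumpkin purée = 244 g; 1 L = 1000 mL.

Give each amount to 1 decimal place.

Scaling factor: 51/15 = 17/5 = 3.4.
chopped walnuts: 1/3 cup × 17/5 ≈ 1.1 cup
plain yogurt: 125 mL × 17/5 ÷ 1000 mL/L ≈ 0.4 L
pumpkin purée: (3 tbsp + 1 tsp = 10/3 tbsp) × 17/5 ÷ 16 tbsp/cup × 244 g/cup ≈ 172.8 g
brown sugar: (2 tbsp + 2 tsp = 8/3 tbsp) × 17/5 ÷ 16 tbsp/cup × 220 g/cup ≈ 124.7 g

chopped walnuts: 1.1 cup; plain yogurt: 0.4 L; pumpkin purée: 172.8 g; brown sugar: 124.7 g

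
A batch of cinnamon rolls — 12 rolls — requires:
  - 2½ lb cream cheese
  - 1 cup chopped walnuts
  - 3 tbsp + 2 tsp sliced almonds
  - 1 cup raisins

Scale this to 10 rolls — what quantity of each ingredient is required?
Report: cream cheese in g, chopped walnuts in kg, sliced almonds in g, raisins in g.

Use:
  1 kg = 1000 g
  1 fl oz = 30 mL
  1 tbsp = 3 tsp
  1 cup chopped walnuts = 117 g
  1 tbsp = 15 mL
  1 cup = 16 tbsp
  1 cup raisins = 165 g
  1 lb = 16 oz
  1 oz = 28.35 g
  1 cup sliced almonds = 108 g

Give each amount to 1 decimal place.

cream cheese: 945.0 g; chopped walnuts: 0.1 kg; sliced almonds: 20.6 g; raisins: 137.5 g

Scaling factor: 10/12 = 5/6.
cream cheese: 2.5 lb × 5/6 × 16 oz/lb × 28.35 g/oz = 945.0 g
chopped walnuts: 1 cup × 5/6 × 117 g/cup ÷ 1000 g/kg ≈ 0.1 kg
sliced almonds: (3 tbsp + 2 tsp = 11/3 tbsp) × 5/6 ÷ 16 tbsp/cup × 108 g/cup ≈ 20.6 g
raisins: 1 cup × 5/6 × 165 g/cup = 137.5 g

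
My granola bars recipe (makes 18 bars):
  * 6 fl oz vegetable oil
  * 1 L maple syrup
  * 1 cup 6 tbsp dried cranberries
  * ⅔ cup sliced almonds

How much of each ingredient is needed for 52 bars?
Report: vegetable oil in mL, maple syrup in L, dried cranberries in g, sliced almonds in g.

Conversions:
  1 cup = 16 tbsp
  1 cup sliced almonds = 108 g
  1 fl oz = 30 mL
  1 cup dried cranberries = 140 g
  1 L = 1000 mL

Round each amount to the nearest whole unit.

Scaling factor: 52/18 = 26/9.
vegetable oil: 6 fl oz × 26/9 × 30 mL/fl oz = 520 mL
maple syrup: 1 L × 26/9 ≈ 3 L
dried cranberries: (1 cup + 6 tbsp = 1.375 cup) × 26/9 × 140 g/cup ≈ 556 g
sliced almonds: 2/3 cup × 26/9 × 108 g/cup = 208 g

vegetable oil: 520 mL; maple syrup: 3 L; dried cranberries: 556 g; sliced almonds: 208 g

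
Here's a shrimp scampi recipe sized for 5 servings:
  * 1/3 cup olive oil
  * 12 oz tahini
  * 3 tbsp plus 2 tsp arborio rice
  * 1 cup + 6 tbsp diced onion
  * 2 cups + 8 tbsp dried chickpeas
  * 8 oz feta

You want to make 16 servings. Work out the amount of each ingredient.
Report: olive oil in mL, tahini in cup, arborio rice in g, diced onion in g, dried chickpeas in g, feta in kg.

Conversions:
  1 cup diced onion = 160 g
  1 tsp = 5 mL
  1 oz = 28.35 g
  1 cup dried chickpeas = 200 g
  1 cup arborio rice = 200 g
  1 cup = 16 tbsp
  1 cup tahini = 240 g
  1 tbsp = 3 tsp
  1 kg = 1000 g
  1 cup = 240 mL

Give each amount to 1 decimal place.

olive oil: 256.0 mL; tahini: 4.5 cup; arborio rice: 146.7 g; diced onion: 704.0 g; dried chickpeas: 1600.0 g; feta: 0.7 kg

Scaling factor: 16/5 = 3.2.
olive oil: 1/3 cup × 16/5 × 240 mL/cup = 256.0 mL
tahini: 12 oz × 16/5 × 28.35 g/oz ÷ 240 g/cup ≈ 4.5 cup
arborio rice: (3 tbsp + 2 tsp = 11/3 tbsp) × 16/5 ÷ 16 tbsp/cup × 200 g/cup ≈ 146.7 g
diced onion: (1 cup + 6 tbsp = 1.375 cup) × 16/5 × 160 g/cup = 704.0 g
dried chickpeas: (2 cup + 8 tbsp = 2.5 cup) × 16/5 × 200 g/cup = 1600.0 g
feta: 8 oz × 16/5 × 28.35 g/oz ÷ 1000 g/kg ≈ 0.7 kg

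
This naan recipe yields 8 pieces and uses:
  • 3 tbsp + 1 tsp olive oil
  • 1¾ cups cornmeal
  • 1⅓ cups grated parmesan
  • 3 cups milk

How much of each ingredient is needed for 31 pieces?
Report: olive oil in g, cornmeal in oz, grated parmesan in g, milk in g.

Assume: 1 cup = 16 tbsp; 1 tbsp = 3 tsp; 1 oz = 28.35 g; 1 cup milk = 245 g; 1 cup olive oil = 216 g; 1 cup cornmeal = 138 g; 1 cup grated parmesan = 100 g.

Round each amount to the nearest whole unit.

olive oil: 174 g; cornmeal: 33 oz; grated parmesan: 517 g; milk: 2848 g

Scaling factor: 31/8 = 3.875.
olive oil: (3 tbsp + 1 tsp = 10/3 tbsp) × 31/8 ÷ 16 tbsp/cup × 216 g/cup ≈ 174 g
cornmeal: 1.75 cup × 31/8 × 138 g/cup ÷ 28.35 g/oz ≈ 33 oz
grated parmesan: 4/3 cup × 31/8 × 100 g/cup ≈ 517 g
milk: 3 cup × 31/8 × 245 g/cup ≈ 2848 g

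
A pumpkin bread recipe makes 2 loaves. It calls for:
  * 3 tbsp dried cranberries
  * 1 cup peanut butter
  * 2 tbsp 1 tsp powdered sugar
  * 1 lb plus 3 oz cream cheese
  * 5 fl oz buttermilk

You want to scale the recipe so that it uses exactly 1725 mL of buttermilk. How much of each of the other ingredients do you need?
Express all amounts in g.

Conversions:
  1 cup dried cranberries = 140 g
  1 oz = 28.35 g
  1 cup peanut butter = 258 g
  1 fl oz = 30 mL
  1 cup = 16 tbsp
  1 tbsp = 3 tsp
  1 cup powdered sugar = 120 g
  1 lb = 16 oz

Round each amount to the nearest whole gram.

dried cranberries: 302 g; peanut butter: 2967 g; powdered sugar: 201 g; cream cheese: 6194 g

The original recipe has 150 mL of buttermilk, so the scaling factor is 1725 ÷ 150 = 23/2 = 11.5.
dried cranberries: 3 tbsp × 23/2 ÷ 16 tbsp/cup × 140 g/cup ≈ 302 g
peanut butter: 1 cup × 23/2 × 258 g/cup = 2967 g
powdered sugar: (2 tbsp + 1 tsp = 7/3 tbsp) × 23/2 ÷ 16 tbsp/cup × 120 g/cup ≈ 201 g
cream cheese: (1 lb + 3 oz = 1.1875 lb) × 23/2 × 16 oz/lb × 28.35 g/oz ≈ 6194 g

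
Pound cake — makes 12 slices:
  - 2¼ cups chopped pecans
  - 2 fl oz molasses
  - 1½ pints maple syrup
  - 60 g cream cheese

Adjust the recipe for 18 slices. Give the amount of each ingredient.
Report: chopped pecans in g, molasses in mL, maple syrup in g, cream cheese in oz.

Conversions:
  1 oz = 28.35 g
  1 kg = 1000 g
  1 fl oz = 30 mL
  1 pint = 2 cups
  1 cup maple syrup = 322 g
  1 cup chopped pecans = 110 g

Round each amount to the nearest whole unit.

chopped pecans: 371 g; molasses: 90 mL; maple syrup: 1449 g; cream cheese: 3 oz

Scaling factor: 18/12 = 3/2 = 1.5.
chopped pecans: 2.25 cup × 3/2 × 110 g/cup ≈ 371 g
molasses: 2 fl oz × 3/2 × 30 mL/fl oz = 90 mL
maple syrup: 1.5 pint × 3/2 × 2 cup/pint × 322 g/cup = 1449 g
cream cheese: 60 g × 3/2 ÷ 28.35 g/oz ≈ 3 oz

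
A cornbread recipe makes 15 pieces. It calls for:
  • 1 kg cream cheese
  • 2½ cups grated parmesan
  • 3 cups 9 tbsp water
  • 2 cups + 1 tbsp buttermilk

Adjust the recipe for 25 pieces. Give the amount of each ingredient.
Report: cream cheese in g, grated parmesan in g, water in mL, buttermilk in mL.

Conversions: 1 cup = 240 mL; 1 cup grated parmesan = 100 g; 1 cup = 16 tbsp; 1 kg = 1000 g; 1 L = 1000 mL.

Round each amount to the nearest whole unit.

Scaling factor: 25/15 = 5/3.
cream cheese: 1 kg × 5/3 × 1000 g/kg ≈ 1667 g
grated parmesan: 2.5 cup × 5/3 × 100 g/cup ≈ 417 g
water: (3 cup + 9 tbsp = 3.5625 cup) × 5/3 × 240 mL/cup = 1425 mL
buttermilk: (2 cup + 1 tbsp = 2.0625 cup) × 5/3 × 240 mL/cup = 825 mL

cream cheese: 1667 g; grated parmesan: 417 g; water: 1425 mL; buttermilk: 825 mL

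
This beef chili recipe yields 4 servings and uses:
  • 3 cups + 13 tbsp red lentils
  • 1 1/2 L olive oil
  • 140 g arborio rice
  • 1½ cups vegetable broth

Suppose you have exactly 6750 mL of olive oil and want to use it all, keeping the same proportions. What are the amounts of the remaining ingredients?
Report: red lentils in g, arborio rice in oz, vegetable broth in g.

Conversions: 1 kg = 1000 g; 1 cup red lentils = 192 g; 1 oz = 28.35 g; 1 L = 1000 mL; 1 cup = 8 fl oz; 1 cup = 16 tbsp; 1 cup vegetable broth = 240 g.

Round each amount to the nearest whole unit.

red lentils: 3294 g; arborio rice: 22 oz; vegetable broth: 1620 g

The original recipe has 1500 mL of olive oil, so the scaling factor is 6750 ÷ 1500 = 9/2 = 4.5.
red lentils: (3 cup + 13 tbsp = 3.8125 cup) × 9/2 × 192 g/cup = 3294 g
arborio rice: 140 g × 9/2 ÷ 28.35 g/oz ≈ 22 oz
vegetable broth: 1.5 cup × 9/2 × 240 g/cup = 1620 g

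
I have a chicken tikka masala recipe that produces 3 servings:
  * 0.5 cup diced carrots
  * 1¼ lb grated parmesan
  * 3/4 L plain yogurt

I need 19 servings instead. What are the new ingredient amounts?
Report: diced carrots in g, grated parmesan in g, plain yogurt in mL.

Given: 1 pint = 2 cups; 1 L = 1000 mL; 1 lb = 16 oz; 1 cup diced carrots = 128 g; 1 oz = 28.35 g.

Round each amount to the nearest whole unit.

diced carrots: 405 g; grated parmesan: 3591 g; plain yogurt: 4750 mL

Scaling factor: 19/3.
diced carrots: 0.5 cup × 19/3 × 128 g/cup ≈ 405 g
grated parmesan: 1.25 lb × 19/3 × 16 oz/lb × 28.35 g/oz = 3591 g
plain yogurt: 0.75 L × 19/3 × 1000 mL/L = 4750 mL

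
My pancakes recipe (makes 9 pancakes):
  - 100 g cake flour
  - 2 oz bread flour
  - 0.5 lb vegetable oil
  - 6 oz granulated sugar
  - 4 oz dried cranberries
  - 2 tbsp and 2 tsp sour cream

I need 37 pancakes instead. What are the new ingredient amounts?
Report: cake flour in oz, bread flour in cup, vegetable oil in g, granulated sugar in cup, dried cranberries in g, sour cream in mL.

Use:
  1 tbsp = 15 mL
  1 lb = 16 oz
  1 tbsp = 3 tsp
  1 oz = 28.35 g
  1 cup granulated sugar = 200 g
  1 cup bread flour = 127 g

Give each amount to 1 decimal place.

cake flour: 14.5 oz; bread flour: 1.8 cup; vegetable oil: 932.4 g; granulated sugar: 3.5 cup; dried cranberries: 466.2 g; sour cream: 164.4 mL

Scaling factor: 37/9.
cake flour: 100 g × 37/9 ÷ 28.35 g/oz ≈ 14.5 oz
bread flour: 2 oz × 37/9 × 28.35 g/oz ÷ 127 g/cup ≈ 1.8 cup
vegetable oil: 0.5 lb × 37/9 × 16 oz/lb × 28.35 g/oz = 932.4 g
granulated sugar: 6 oz × 37/9 × 28.35 g/oz ÷ 200 g/cup ≈ 3.5 cup
dried cranberries: 4 oz × 37/9 × 28.35 g/oz = 466.2 g
sour cream: (2 tbsp + 2 tsp = 8/3 tbsp) × 37/9 × 15 mL/tbsp ≈ 164.4 mL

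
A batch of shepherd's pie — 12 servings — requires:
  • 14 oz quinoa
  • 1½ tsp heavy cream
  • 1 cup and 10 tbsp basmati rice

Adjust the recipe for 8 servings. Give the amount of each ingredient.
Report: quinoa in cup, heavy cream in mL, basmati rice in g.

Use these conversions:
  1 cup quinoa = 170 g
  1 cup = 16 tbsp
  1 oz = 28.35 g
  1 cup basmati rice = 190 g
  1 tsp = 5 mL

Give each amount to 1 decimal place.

Scaling factor: 8/12 = 2/3.
quinoa: 14 oz × 2/3 × 28.35 g/oz ÷ 170 g/cup ≈ 1.6 cup
heavy cream: 1.5 tsp × 2/3 × 5 mL/tsp = 5.0 mL
basmati rice: (1 cup + 10 tbsp = 1.625 cup) × 2/3 × 190 g/cup ≈ 205.8 g

quinoa: 1.6 cup; heavy cream: 5.0 mL; basmati rice: 205.8 g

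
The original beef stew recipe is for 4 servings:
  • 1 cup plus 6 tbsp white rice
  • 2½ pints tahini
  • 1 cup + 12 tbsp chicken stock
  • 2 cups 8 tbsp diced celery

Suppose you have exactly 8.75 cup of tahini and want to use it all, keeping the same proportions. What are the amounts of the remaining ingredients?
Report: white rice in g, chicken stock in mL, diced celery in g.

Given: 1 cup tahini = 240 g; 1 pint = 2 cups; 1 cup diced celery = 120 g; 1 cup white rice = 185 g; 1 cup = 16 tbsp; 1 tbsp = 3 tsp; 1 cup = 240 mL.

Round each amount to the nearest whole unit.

white rice: 445 g; chicken stock: 735 mL; diced celery: 525 g

The original recipe has 5 cup of tahini, so the scaling factor is 8.75 ÷ 5 = 7/4 = 1.75.
white rice: (1 cup + 6 tbsp = 1.375 cup) × 7/4 × 185 g/cup ≈ 445 g
chicken stock: (1 cup + 12 tbsp = 1.75 cup) × 7/4 × 240 mL/cup = 735 mL
diced celery: (2 cup + 8 tbsp = 2.5 cup) × 7/4 × 120 g/cup = 525 g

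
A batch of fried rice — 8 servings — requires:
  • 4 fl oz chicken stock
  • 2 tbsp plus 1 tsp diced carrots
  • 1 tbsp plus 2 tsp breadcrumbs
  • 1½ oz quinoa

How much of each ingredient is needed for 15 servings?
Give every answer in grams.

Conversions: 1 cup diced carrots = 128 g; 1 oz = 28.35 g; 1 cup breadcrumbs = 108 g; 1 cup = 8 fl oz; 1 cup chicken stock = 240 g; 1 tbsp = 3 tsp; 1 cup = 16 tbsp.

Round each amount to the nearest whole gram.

chicken stock: 225 g; diced carrots: 35 g; breadcrumbs: 21 g; quinoa: 80 g

Scaling factor: 15/8 = 1.875.
chicken stock: 4 fl oz × 15/8 ÷ 8 fl oz/cup × 240 g/cup = 225 g
diced carrots: (2 tbsp + 1 tsp = 7/3 tbsp) × 15/8 ÷ 16 tbsp/cup × 128 g/cup = 35 g
breadcrumbs: (1 tbsp + 2 tsp = 5/3 tbsp) × 15/8 ÷ 16 tbsp/cup × 108 g/cup ≈ 21 g
quinoa: 1.5 oz × 15/8 × 28.35 g/oz ≈ 80 g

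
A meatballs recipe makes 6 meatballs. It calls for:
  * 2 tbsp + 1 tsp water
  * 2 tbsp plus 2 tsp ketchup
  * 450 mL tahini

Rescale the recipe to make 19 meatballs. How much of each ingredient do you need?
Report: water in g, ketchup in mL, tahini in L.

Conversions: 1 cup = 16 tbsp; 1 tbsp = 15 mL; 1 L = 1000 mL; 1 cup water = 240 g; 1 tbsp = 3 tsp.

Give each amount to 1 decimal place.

Scaling factor: 19/6.
water: (2 tbsp + 1 tsp = 7/3 tbsp) × 19/6 ÷ 16 tbsp/cup × 240 g/cup ≈ 110.8 g
ketchup: (2 tbsp + 2 tsp = 8/3 tbsp) × 19/6 × 15 mL/tbsp ≈ 126.7 mL
tahini: 450 mL × 19/6 ÷ 1000 mL/L ≈ 1.4 L

water: 110.8 g; ketchup: 126.7 mL; tahini: 1.4 L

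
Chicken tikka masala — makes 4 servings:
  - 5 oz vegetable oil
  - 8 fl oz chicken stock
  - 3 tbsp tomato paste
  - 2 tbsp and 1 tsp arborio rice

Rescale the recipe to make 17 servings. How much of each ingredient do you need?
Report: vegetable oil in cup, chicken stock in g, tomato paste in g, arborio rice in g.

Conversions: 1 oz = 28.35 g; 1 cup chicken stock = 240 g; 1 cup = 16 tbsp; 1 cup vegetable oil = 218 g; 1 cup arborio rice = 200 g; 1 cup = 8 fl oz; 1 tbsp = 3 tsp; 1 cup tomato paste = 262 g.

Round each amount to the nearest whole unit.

vegetable oil: 3 cup; chicken stock: 1020 g; tomato paste: 209 g; arborio rice: 124 g

Scaling factor: 17/4 = 4.25.
vegetable oil: 5 oz × 17/4 × 28.35 g/oz ÷ 218 g/cup ≈ 3 cup
chicken stock: 8 fl oz × 17/4 ÷ 8 fl oz/cup × 240 g/cup = 1020 g
tomato paste: 3 tbsp × 17/4 ÷ 16 tbsp/cup × 262 g/cup ≈ 209 g
arborio rice: (2 tbsp + 1 tsp = 7/3 tbsp) × 17/4 ÷ 16 tbsp/cup × 200 g/cup ≈ 124 g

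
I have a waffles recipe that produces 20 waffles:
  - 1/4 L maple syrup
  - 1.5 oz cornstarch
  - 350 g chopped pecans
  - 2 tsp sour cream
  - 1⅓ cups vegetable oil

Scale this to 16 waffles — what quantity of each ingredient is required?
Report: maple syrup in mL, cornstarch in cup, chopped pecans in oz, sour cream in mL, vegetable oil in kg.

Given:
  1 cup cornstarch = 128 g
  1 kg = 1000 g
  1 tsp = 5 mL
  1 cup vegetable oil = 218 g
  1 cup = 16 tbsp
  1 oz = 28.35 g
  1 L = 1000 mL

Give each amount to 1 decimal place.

maple syrup: 200.0 mL; cornstarch: 0.3 cup; chopped pecans: 9.9 oz; sour cream: 8.0 mL; vegetable oil: 0.2 kg

Scaling factor: 16/20 = 4/5 = 0.8.
maple syrup: 0.25 L × 4/5 × 1000 mL/L = 200.0 mL
cornstarch: 1.5 oz × 4/5 × 28.35 g/oz ÷ 128 g/cup ≈ 0.3 cup
chopped pecans: 350 g × 4/5 ÷ 28.35 g/oz ≈ 9.9 oz
sour cream: 2 tsp × 4/5 × 5 mL/tsp = 8.0 mL
vegetable oil: 4/3 cup × 4/5 × 218 g/cup ÷ 1000 g/kg ≈ 0.2 kg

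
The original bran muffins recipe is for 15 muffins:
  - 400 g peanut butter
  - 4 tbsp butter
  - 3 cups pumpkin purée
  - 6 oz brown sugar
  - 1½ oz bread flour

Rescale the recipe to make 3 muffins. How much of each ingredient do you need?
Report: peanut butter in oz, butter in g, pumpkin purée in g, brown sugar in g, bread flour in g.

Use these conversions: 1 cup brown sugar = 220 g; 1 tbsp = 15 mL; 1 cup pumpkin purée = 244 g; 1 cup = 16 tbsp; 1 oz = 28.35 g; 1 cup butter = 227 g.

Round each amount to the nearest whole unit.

peanut butter: 3 oz; butter: 11 g; pumpkin purée: 146 g; brown sugar: 34 g; bread flour: 9 g

Scaling factor: 3/15 = 1/5 = 0.2.
peanut butter: 400 g × 1/5 ÷ 28.35 g/oz ≈ 3 oz
butter: 4 tbsp × 1/5 ÷ 16 tbsp/cup × 227 g/cup ≈ 11 g
pumpkin purée: 3 cup × 1/5 × 244 g/cup ≈ 146 g
brown sugar: 6 oz × 1/5 × 28.35 g/oz ≈ 34 g
bread flour: 1.5 oz × 1/5 × 28.35 g/oz ≈ 9 g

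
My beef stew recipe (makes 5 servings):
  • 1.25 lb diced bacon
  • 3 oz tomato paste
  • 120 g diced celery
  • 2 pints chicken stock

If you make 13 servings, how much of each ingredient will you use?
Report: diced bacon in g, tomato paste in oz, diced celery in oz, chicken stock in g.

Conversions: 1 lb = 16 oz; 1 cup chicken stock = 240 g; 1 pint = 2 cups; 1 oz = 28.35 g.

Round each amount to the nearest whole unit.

Scaling factor: 13/5 = 2.6.
diced bacon: 1.25 lb × 13/5 × 16 oz/lb × 28.35 g/oz ≈ 1474 g
tomato paste: 3 oz × 13/5 ≈ 8 oz
diced celery: 120 g × 13/5 ÷ 28.35 g/oz ≈ 11 oz
chicken stock: 2 pint × 13/5 × 2 cup/pint × 240 g/cup = 2496 g

diced bacon: 1474 g; tomato paste: 8 oz; diced celery: 11 oz; chicken stock: 2496 g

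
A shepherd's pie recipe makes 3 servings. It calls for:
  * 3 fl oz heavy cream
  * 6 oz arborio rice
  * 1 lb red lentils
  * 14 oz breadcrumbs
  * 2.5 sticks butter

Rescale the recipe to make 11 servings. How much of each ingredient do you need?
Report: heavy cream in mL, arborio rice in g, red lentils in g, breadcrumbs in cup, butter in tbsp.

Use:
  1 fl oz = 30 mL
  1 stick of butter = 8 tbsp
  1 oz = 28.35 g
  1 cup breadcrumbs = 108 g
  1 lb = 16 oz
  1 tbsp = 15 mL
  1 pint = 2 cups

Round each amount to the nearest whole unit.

heavy cream: 330 mL; arborio rice: 624 g; red lentils: 1663 g; breadcrumbs: 13 cup; butter: 73 tbsp

Scaling factor: 11/3.
heavy cream: 3 fl oz × 11/3 × 30 mL/fl oz = 330 mL
arborio rice: 6 oz × 11/3 × 28.35 g/oz ≈ 624 g
red lentils: 1 lb × 11/3 × 16 oz/lb × 28.35 g/oz ≈ 1663 g
breadcrumbs: 14 oz × 11/3 × 28.35 g/oz ÷ 108 g/cup ≈ 13 cup
butter: 2.5 stick × 11/3 × 8 tbsp/stick ≈ 73 tbsp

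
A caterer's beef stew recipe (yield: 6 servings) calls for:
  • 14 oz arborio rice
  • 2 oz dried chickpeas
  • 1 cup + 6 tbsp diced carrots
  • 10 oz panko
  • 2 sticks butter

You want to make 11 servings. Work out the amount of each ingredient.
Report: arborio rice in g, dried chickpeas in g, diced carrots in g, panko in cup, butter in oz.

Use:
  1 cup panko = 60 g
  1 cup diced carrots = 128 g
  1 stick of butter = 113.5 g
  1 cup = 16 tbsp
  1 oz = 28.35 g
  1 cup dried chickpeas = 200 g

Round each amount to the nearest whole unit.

arborio rice: 728 g; dried chickpeas: 104 g; diced carrots: 323 g; panko: 9 cup; butter: 15 oz

Scaling factor: 11/6.
arborio rice: 14 oz × 11/6 × 28.35 g/oz ≈ 728 g
dried chickpeas: 2 oz × 11/6 × 28.35 g/oz ≈ 104 g
diced carrots: (1 cup + 6 tbsp = 1.375 cup) × 11/6 × 128 g/cup ≈ 323 g
panko: 10 oz × 11/6 × 28.35 g/oz ÷ 60 g/cup ≈ 9 cup
butter: 2 stick × 11/6 × 113.5 g/stick ÷ 28.35 g/oz ≈ 15 oz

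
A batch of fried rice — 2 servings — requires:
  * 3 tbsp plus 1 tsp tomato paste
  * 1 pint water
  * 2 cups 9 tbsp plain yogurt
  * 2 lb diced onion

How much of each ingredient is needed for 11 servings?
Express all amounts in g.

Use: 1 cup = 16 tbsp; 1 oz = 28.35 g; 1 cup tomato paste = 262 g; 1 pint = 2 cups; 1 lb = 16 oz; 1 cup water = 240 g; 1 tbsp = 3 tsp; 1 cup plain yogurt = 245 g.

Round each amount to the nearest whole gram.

Scaling factor: 11/2 = 5.5.
tomato paste: (3 tbsp + 1 tsp = 10/3 tbsp) × 11/2 ÷ 16 tbsp/cup × 262 g/cup ≈ 300 g
water: 1 pint × 11/2 × 2 cup/pint × 240 g/cup = 2640 g
plain yogurt: (2 cup + 9 tbsp = 2.5625 cup) × 11/2 × 245 g/cup ≈ 3453 g
diced onion: 2 lb × 11/2 × 16 oz/lb × 28.35 g/oz ≈ 4990 g

tomato paste: 300 g; water: 2640 g; plain yogurt: 3453 g; diced onion: 4990 g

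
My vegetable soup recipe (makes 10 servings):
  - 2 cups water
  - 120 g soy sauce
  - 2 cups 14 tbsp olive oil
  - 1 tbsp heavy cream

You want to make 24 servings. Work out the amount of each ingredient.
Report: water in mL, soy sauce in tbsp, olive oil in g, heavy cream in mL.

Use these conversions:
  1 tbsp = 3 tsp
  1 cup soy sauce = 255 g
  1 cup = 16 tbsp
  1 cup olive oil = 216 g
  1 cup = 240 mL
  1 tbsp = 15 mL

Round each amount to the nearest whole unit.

water: 1152 mL; soy sauce: 18 tbsp; olive oil: 1490 g; heavy cream: 36 mL

Scaling factor: 24/10 = 12/5 = 2.4.
water: 2 cup × 12/5 × 240 mL/cup = 1152 mL
soy sauce: 120 g × 12/5 ÷ 255 g/cup × 16 tbsp/cup ≈ 18 tbsp
olive oil: (2 cup + 14 tbsp = 2.875 cup) × 12/5 × 216 g/cup ≈ 1490 g
heavy cream: 1 tbsp × 12/5 × 15 mL/tbsp = 36 mL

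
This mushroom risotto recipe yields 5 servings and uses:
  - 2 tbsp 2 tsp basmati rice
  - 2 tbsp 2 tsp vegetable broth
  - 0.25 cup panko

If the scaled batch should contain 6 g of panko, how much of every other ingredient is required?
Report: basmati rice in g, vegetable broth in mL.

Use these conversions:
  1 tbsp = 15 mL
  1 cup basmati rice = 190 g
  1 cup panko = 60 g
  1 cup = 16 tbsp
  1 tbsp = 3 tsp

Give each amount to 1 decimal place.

The original recipe has 15 g of panko, so the scaling factor is 6 ÷ 15 = 2/5 = 0.4.
basmati rice: (2 tbsp + 2 tsp = 8/3 tbsp) × 2/5 ÷ 16 tbsp/cup × 190 g/cup ≈ 12.7 g
vegetable broth: (2 tbsp + 2 tsp = 8/3 tbsp) × 2/5 × 15 mL/tbsp = 16.0 mL

basmati rice: 12.7 g; vegetable broth: 16.0 mL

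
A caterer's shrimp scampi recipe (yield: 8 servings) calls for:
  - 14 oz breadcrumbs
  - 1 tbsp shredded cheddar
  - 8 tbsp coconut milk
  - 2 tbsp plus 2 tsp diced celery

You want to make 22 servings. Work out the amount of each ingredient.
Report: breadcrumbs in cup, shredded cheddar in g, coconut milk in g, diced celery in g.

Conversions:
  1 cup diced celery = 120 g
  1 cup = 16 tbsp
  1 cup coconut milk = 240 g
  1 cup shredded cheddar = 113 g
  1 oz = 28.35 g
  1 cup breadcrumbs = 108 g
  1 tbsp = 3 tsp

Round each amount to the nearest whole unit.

breadcrumbs: 10 cup; shredded cheddar: 19 g; coconut milk: 330 g; diced celery: 55 g

Scaling factor: 22/8 = 11/4 = 2.75.
breadcrumbs: 14 oz × 11/4 × 28.35 g/oz ÷ 108 g/cup ≈ 10 cup
shredded cheddar: 1 tbsp × 11/4 ÷ 16 tbsp/cup × 113 g/cup ≈ 19 g
coconut milk: 8 tbsp × 11/4 ÷ 16 tbsp/cup × 240 g/cup = 330 g
diced celery: (2 tbsp + 2 tsp = 8/3 tbsp) × 11/4 ÷ 16 tbsp/cup × 120 g/cup = 55 g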